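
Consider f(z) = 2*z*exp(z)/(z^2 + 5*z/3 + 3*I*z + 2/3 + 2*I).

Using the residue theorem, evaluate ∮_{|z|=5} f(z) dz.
By the residue theorem, ∮_C f(z) dz = 2πi · (sum of the residues of f at the poles inside |z| = 5).

The denominator factors as (z + 1 + 3*I)*(z + 2/3), so the singularities of f are simple poles at z = -1 - 3*I, z = -2/3.
  |-1 - 3*I|² = 10 < 25 = 5², so this pole is inside the contour.
  |-2/3|² = 4/9 < 25 = 5², so this pole is inside the contour.

With P(z) = 2*z*exp(z) and Q(z) = z^2 + 5*z/3 + 3*I*z + 2/3 + 2*I, each pole is simple, so Res(f, z₀) = P(z₀)/Q'(z₀) with Q'(z) = 2*z + 5/3 + 3*I.
  Res(f, -1 - 3*I) = P(-1 - 3*I)/Q'(-1 - 3*I) = ((-2 - 6*I)*exp(-1 - 3*I))/(-1/3 - 3*I) = (84/41 - 18*I/41)*exp(-1 - 3*I)
  Res(f, -2/3) = P(-2/3)/Q'(-2/3) = (-4*exp(-2/3)/3)/(1/3 + 3*I) = (-2/41 + 18*I/41)*exp(-2/3)

Sum of residues inside C: (84/41 - 18*I/41)*exp(-1 - 3*I) + (-2/41 + 18*I/41)*exp(-2/3)
∮_C f(z) dz = 2πi · ((84/41 - 18*I/41)*exp(-1 - 3*I) + (-2/41 + 18*I/41)*exp(-2/3)) = pi*(36/41 + 168*I/41)*exp(-1 - 3*I) + pi*(-36/41 - 4*I/41)*exp(-2/3)

Final answer: pi*(36/41 + 168*I/41)*exp(-1 - 3*I) + pi*(-36/41 - 4*I/41)*exp(-2/3)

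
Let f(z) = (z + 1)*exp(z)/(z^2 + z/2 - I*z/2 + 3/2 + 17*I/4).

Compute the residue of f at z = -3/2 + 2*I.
Write f(z) = P(z)/Q(z) with P(z) = (z + 1)*exp(z) and Q(z) = z^2 + z/2 - I*z/2 + 3/2 + 17*I/4.
The denominator factors as Q(z) = (z + 3/2 - 2*I)*(z - 1 + 3*I/2), so z = -3/2 + 2*I is a simple zero of Q and P is analytic there; z = -3/2 + 2*I is therefore a simple pole and
  Res(f, z₀) = P(z₀)/Q'(z₀).

Q'(z) = 2*z + 1/2 - I/2, so Q'(-3/2 + 2*I) = -5/2 + 7*I/2.
P(-3/2 + 2*I) = (-1/2 + 2*I)*exp(-3/2 + 2*I).

Res(f, -3/2 + 2*I) = ((-1/2 + 2*I)*exp(-3/2 + 2*I))/(-5/2 + 7*I/2) = (33/74 - 13*I/74)*exp(-3/2 + 2*I)

Final answer: (33/74 - 13*I/74)*exp(-3/2 + 2*I)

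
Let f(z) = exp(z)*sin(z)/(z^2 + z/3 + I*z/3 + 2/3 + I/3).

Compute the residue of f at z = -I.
Write f(z) = P(z)/Q(z) with P(z) = exp(z)*sin(z) and Q(z) = z^2 + z/3 + I*z/3 + 2/3 + I/3.
The denominator factors as Q(z) = (z + I)*(z + 1/3 - 2*I/3), so z = -I is a simple zero of Q and P is analytic there; z = -I is therefore a simple pole and
  Res(f, z₀) = P(z₀)/Q'(z₀).

Q'(z) = 2*z + 1/3 + I/3, so Q'(-I) = 1/3 - 5*I/3.
P(-I) = -I*exp(-I)*sinh(1).

Res(f, -I) = (-I*exp(-I)*sinh(1))/(1/3 - 5*I/3) = (15/26 - 3*I/26)*exp(-I)*sinh(1)

Final answer: (15/26 - 3*I/26)*exp(-I)*sinh(1)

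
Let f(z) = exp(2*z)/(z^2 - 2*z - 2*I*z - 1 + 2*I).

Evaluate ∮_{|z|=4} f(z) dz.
By the residue theorem, ∮_C f(z) dz = 2πi · (sum of the residues of f at the poles inside |z| = 4).

The denominator factors as (z - 2 - I)*(z - I), so the singularities of f are simple poles at z = 2 + I, z = I.
  |2 + I|² = 5 < 16 = 4², so this pole is inside the contour.
  |I|² = 1 < 16 = 4², so this pole is inside the contour.

With P(z) = exp(2*z) and Q(z) = z^2 - 2*z - 2*I*z - 1 + 2*I, each pole is simple, so Res(f, z₀) = P(z₀)/Q'(z₀) with Q'(z) = 2*z - 2 - 2*I.
  Res(f, 2 + I) = P(2 + I)/Q'(2 + I) = (exp(4 + 2*I))/(2) = exp(4 + 2*I)/2
  Res(f, I) = P(I)/Q'(I) = (exp(2*I))/(-2) = -exp(2*I)/2

Sum of residues inside C: -exp(2*I)/2 + exp(4 + 2*I)/2
∮_C f(z) dz = 2πi · (-exp(2*I)/2 + exp(4 + 2*I)/2) = I*pi*exp(4 + 2*I) - I*pi*exp(2*I)

Final answer: I*pi*exp(4 + 2*I) - I*pi*exp(2*I)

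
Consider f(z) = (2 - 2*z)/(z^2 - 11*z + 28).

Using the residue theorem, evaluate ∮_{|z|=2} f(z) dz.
By the residue theorem, ∮_C f(z) dz = 2πi · (sum of the residues of f at the poles inside |z| = 2).

The denominator factors as (z - 7)*(z - 4), so the singularities of f are simple poles at z = 7, z = 4.
  |7|² = 49 > 4 = 2², so this pole is outside the contour.
  |4|² = 16 > 4 = 2², so this pole is outside the contour.

No pole lies inside the contour, so f is analytic on and inside C and the integral is 0 (Cauchy's theorem).

Final answer: 0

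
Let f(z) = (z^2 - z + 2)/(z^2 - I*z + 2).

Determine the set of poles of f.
The singularities of f are the zeros of the denominator. Factoring,
  z^2 - I*z + 2 = (z + I)*(z - 2*I)
so the candidates are z = -I, z = 2*I.

Check the numerator P(z) = z^2 - z + 2 at each one:
  P(-I) = 1 + I ≠ 0, so z = -I is a (simple) pole.
  P(2*I) = -2 - 2*I ≠ 0, so z = 2*I is a (simple) pole.

Poles of f: {-I, 2*I}

Final answer: {-I, 2*I}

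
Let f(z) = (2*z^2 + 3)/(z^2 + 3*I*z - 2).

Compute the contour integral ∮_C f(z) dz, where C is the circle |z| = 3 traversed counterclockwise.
By the residue theorem, ∮_C f(z) dz = 2πi · (sum of the residues of f at the poles inside |z| = 3).

The denominator factors as (z + I)*(z + 2*I), so the singularities of f are simple poles at z = -I, z = -2*I.
  |-I|² = 1 < 9 = 3², so this pole is inside the contour.
  |-2*I|² = 4 < 9 = 3², so this pole is inside the contour.

With P(z) = 2*z^2 + 3 and Q(z) = z^2 + 3*I*z - 2, each pole is simple, so Res(f, z₀) = P(z₀)/Q'(z₀) with Q'(z) = 2*z + 3*I.
  Res(f, -I) = P(-I)/Q'(-I) = (1)/(I) = -I
  Res(f, -2*I) = P(-2*I)/Q'(-2*I) = (-5)/(-I) = -5*I

Sum of residues inside C: -6*I
∮_C f(z) dz = 2πi · (-6*I) = 12*pi

Final answer: 12*pi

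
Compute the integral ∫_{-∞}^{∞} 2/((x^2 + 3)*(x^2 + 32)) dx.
Let f(z) = 2/((z^2 + 3)*(z^2 + 32)). The denominator has no real zeros and deg Q - deg P = 4 ≥ 2, so the integral of f over the upper semicircle |z| = R tends to 0 as R → ∞. Closing the contour in the upper half-plane,
  ∫_{-∞}^{∞} f(x) dx = 2πi · Σ Res(f, z_k)  over the poles with Im z_k > 0.

Zeros of the denominator: z^2 + 32 = 0 gives z = ±4*sqrt(2)*I; z^2 + 3 = 0 gives z = ±sqrt(3)*I.
Upper half-plane: z = 4*sqrt(2)*I, z = sqrt(3)*I (simple).

Each pole is a simple zero of Q(z) = z^4 + 35*z^2 + 96, so Res(f, z₀) = P(z₀)/Q'(z₀) with P(z) = 2, Q'(z) = 4*z^3 + 70*z:
  Res(f, 4*sqrt(2)*I) = (2)/(-232*sqrt(2)*I) = sqrt(2)*I/232
  Res(f, sqrt(3)*I) = (2)/(58*sqrt(3)*I) = -sqrt(3)*I/87

Sum of residues: I*(-sqrt(3)/87 + sqrt(2)/232)
∫_{-∞}^{∞} f(x) dx = 2πi · (I*(-sqrt(3)/87 + sqrt(2)/232)) = pi*(-3*sqrt(2) + 8*sqrt(3))/348

Final answer: pi*(-3*sqrt(2) + 8*sqrt(3))/348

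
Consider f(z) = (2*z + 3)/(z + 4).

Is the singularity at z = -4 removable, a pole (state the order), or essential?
Write f(z) = g(z)/(z + 4) with g(z) = 2*z + 3.
g is entire and g(-4) = -5 ≠ 0, so no factor of (z + 4) cancels: the Laurent expansion of f about z = -4 starts at the power -1, i.e. lim_{z→z₀} (z - z₀) f(z) = -5 is finite and nonzero.
So z = -4 is a pole of order 1.

Final answer: pole of order 1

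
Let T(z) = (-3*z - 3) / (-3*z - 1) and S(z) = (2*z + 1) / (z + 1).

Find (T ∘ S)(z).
(T ∘ S)(z) = T(S(z)) = ((-3)*S(z) + (-3))/((-3)*S(z) + (-1)). Multiply numerator and denominator by z + 1:
  numerator:   (-3)*(2*z + 1) + (-3)*(z + 1) = -9*z - 6
  denominator: (-3)*(2*z + 1) + (-1)*(z + 1) = -7*z - 4
(T ∘ S)(z) = (-9*z - 6)/(-7*z - 4) = (9*z + 6)/(7*z + 4)

Final answer: (9*z + 6)/(7*z + 4)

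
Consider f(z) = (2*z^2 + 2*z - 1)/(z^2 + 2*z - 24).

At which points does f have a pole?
The singularities of f are the zeros of the denominator. Factoring,
  z^2 + 2*z - 24 = (z + 6)*(z - 4)
so the candidates are z = -6, z = 4.

Check the numerator P(z) = 2*z^2 + 2*z - 1 at each one:
  P(-6) = 59 ≠ 0, so z = -6 is a (simple) pole.
  P(4) = 39 ≠ 0, so z = 4 is a (simple) pole.

Poles of f: {-6, 4}

Final answer: {-6, 4}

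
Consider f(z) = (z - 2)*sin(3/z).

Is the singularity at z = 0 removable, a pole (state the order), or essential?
Let u = z. Then
  sin(3/u) = Σ_{k≥0} (-1)^k (3)^(2k+1)/((2k+1)!·u^(2k+1)) = 3/u - 9/(2*u^3) + 81/(40*u^5) + ...
which has infinitely many negative powers of u, so sin(3/z) has an essential singularity at z = 0.
The extra factor z - 2 is a nonzero polynomial; if the product had at most a pole at z = 0, dividing by that polynomial would leave sin(3/z) with at most a pole too — contradiction. (Equivalently, the product's Laurent series still has infinitely many negative powers.)
So the singularity is essential.

Final answer: essential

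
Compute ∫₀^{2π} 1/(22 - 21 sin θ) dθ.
2*sqrt(43)*pi/43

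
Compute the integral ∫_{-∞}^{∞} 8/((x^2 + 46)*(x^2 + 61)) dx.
Let f(z) = 8/((z^2 + 46)*(z^2 + 61)). The denominator has no real zeros and deg Q - deg P = 4 ≥ 2, so the integral of f over the upper semicircle |z| = R tends to 0 as R → ∞. Closing the contour in the upper half-plane,
  ∫_{-∞}^{∞} f(x) dx = 2πi · Σ Res(f, z_k)  over the poles with Im z_k > 0.

Zeros of the denominator: z^2 + 61 = 0 gives z = ±sqrt(61)*I; z^2 + 46 = 0 gives z = ±sqrt(46)*I.
Upper half-plane: z = sqrt(46)*I, z = sqrt(61)*I (simple).

Each pole is a simple zero of Q(z) = z^4 + 107*z^2 + 2806, so Res(f, z₀) = P(z₀)/Q'(z₀) with P(z) = 8, Q'(z) = 4*z^3 + 214*z:
  Res(f, sqrt(46)*I) = (8)/(30*sqrt(46)*I) = -2*sqrt(46)*I/345
  Res(f, sqrt(61)*I) = (8)/(-30*sqrt(61)*I) = 4*sqrt(61)*I/915

Sum of residues: 2*I*(-61*sqrt(46) + 46*sqrt(61))/21045
∫_{-∞}^{∞} f(x) dx = 2πi · (2*I*(-61*sqrt(46) + 46*sqrt(61))/21045) = 4*pi*(-46*sqrt(61) + 61*sqrt(46))/21045

Final answer: 4*pi*(-46*sqrt(61) + 61*sqrt(46))/21045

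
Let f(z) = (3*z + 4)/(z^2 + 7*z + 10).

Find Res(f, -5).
Write f(z) = P(z)/Q(z) with P(z) = 3*z + 4 and Q(z) = z^2 + 7*z + 10.
The denominator factors as Q(z) = (z + 5)*(z + 2), so z = -5 is a simple zero of Q and P is analytic there; z = -5 is therefore a simple pole and
  Res(f, z₀) = P(z₀)/Q'(z₀).

Q'(z) = 2*z + 7, so Q'(-5) = -3.
P(-5) = -11.

Res(f, -5) = (-11)/(-3) = 11/3

Final answer: 11/3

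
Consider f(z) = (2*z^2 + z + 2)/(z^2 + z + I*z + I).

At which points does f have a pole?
The singularities of f are the zeros of the denominator. Factoring,
  z^2 + z + I*z + I = (z + 1)*(z + I)
so the candidates are z = -1, z = -I.

Check the numerator P(z) = 2*z^2 + z + 2 at each one:
  P(-1) = 3 ≠ 0, so z = -1 is a (simple) pole.
  P(-I) = -I ≠ 0, so z = -I is a (simple) pole.

Poles of f: {-1, -I}

Final answer: {-1, -I}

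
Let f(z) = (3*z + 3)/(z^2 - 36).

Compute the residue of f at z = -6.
Write f(z) = P(z)/Q(z) with P(z) = 3*z + 3 and Q(z) = z^2 - 36.
The denominator factors as Q(z) = (z - 6)*(z + 6), so z = -6 is a simple zero of Q and P is analytic there; z = -6 is therefore a simple pole and
  Res(f, z₀) = P(z₀)/Q'(z₀).

Q'(z) = 2*z, so Q'(-6) = -12.
P(-6) = -15.

Res(f, -6) = (-15)/(-12) = 5/4

Final answer: 5/4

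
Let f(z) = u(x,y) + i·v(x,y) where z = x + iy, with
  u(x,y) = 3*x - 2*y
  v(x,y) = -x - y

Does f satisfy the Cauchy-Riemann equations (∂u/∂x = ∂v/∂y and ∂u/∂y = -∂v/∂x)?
∂u/∂x = 3
∂v/∂y = -1
∂u/∂y = -2
∂v/∂x = -1
∂u/∂x ≠ ∂v/∂y and ∂u/∂y ≠ -∂v/∂x; the Cauchy-Riemann equations are not satisfied, so f is not analytic.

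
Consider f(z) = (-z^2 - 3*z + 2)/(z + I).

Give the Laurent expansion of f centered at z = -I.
Put w = z - (-I), i.e. z = w - I. The denominator is w, so it suffices to rewrite the numerator in powers of w.

P(z) = -z^2 - 3*z + 2
P(w - I) = 3 + 3*I + (-3 + 2*I)*w - w^2

Dividing each term by w:
  f = (3 + 3*I)/w - 3 + 2*I - w

Substituting back w = z + I:
  f(z) = (3 + 3*I)/(z + I) - 3 + 2*I - (z + I)

The series is finite because the numerator is a polynomial; the negative powers form the principal part, and the coefficient of 1/(z + I) gives Res(f, -I) = 3 + 3*I.

Final answer: (3 + 3*I)/(z + I) - 3 + 2*I - (z + I)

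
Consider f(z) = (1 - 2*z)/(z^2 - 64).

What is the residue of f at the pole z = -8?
-17/16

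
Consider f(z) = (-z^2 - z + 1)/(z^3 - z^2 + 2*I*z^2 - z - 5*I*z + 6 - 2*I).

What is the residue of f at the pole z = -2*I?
-27/26 - 5*I/26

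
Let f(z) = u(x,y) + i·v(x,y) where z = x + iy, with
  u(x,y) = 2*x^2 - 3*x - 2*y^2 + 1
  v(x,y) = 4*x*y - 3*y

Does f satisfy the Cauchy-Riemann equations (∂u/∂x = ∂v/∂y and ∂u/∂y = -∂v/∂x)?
∂u/∂x = 4*x - 3
∂v/∂y = 4*x - 3
∂u/∂y = -4*y
∂v/∂x = 4*y
∂u/∂x = ∂v/∂y and ∂u/∂y = -∂v/∂x hold identically; f is analytic.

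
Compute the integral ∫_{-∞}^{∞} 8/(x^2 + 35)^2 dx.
Let f(z) = 8/(z^2 + 35)^2. The denominator has no real zeros and deg Q - deg P = 4 ≥ 2, so the integral of f over the upper semicircle |z| = R tends to 0 as R → ∞. Closing the contour in the upper half-plane,
  ∫_{-∞}^{∞} f(x) dx = 2πi · Σ Res(f, z_k)  over the poles with Im z_k > 0.

Zeros of the denominator: z^2 + 35 = 0 gives z = ±sqrt(35)*I.
Upper half-plane: z = sqrt(35)*I (a pole of order 2).

Write f(z) = g(z)/(z - sqrt(35)*I)^2 with g(z) = 8/(z + sqrt(35)*I)^2. For a double pole, Res(f, z₀) = g'(z₀):
  g'(z) = -16/(z + sqrt(35)*I)^3
  Res(f, sqrt(35)*I) = g'(sqrt(35)*I) = -2*sqrt(35)*I/1225

∫_{-∞}^{∞} f(x) dx = 2πi · (-2*sqrt(35)*I/1225) = 4*sqrt(35)*pi/1225

Final answer: 4*sqrt(35)*pi/1225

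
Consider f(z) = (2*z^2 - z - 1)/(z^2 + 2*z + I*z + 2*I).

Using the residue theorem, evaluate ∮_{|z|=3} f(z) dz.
By the residue theorem, ∮_C f(z) dz = 2πi · (sum of the residues of f at the poles inside |z| = 3).

The denominator factors as (z + I)*(z + 2), so the singularities of f are simple poles at z = -I, z = -2.
  |-I|² = 1 < 9 = 3², so this pole is inside the contour.
  |-2|² = 4 < 9 = 3², so this pole is inside the contour.

With P(z) = 2*z^2 - z - 1 and Q(z) = z^2 + 2*z + I*z + 2*I, each pole is simple, so Res(f, z₀) = P(z₀)/Q'(z₀) with Q'(z) = 2*z + 2 + I.
  Res(f, -I) = P(-I)/Q'(-I) = (-3 + I)/(2 - I) = -7/5 - I/5
  Res(f, -2) = P(-2)/Q'(-2) = (9)/(-2 + I) = -18/5 - 9*I/5

Sum of residues inside C: -5 - 2*I
∮_C f(z) dz = 2πi · (-5 - 2*I) = pi*(4 - 10*I)

Final answer: pi*(4 - 10*I)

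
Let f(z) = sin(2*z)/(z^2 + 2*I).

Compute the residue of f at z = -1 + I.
Write f(z) = P(z)/Q(z) with P(z) = sin(2*z) and Q(z) = z^2 + 2*I.
The denominator factors as Q(z) = (z - 1 + I)*(z + 1 - I), so z = -1 + I is a simple zero of Q and P is analytic there; z = -1 + I is therefore a simple pole and
  Res(f, z₀) = P(z₀)/Q'(z₀).

Q'(z) = 2*z, so Q'(-1 + I) = -2 + 2*I.
P(-1 + I) = -sin(2 - 2*I).

Res(f, -1 + I) = (-sin(2 - 2*I))/(-2 + 2*I) = (1/4 + I/4)*sin(2 - 2*I)

Final answer: (1/4 + I/4)*sin(2 - 2*I)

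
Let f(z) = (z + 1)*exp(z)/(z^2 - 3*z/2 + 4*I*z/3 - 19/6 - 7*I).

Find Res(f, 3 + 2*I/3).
Write f(z) = P(z)/Q(z) with P(z) = (z + 1)*exp(z) and Q(z) = z^2 - 3*z/2 + 4*I*z/3 - 19/6 - 7*I.
The denominator factors as Q(z) = (z - 3 - 2*I/3)*(z + 3/2 + 2*I), so z = 3 + 2*I/3 is a simple zero of Q and P is analytic there; z = 3 + 2*I/3 is therefore a simple pole and
  Res(f, z₀) = P(z₀)/Q'(z₀).

Q'(z) = 2*z - 3/2 + 4*I/3, so Q'(3 + 2*I/3) = 9/2 + 8*I/3.
P(3 + 2*I/3) = (4 + 2*I/3)*exp(3 + 2*I/3).

Res(f, 3 + 2*I/3) = ((4 + 2*I/3)*exp(3 + 2*I/3))/(9/2 + 8*I/3) = (712/985 - 276*I/985)*exp(3 + 2*I/3)

Final answer: (712/985 - 276*I/985)*exp(3 + 2*I/3)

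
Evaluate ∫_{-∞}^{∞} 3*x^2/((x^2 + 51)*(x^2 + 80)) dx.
3*pi*(-sqrt(51) + 4*sqrt(5))/29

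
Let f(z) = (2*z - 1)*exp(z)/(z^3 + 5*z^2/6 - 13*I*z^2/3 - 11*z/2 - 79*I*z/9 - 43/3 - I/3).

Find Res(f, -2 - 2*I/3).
(-282/82325 + 26724*I/82325)*exp(-2 - 2*I/3)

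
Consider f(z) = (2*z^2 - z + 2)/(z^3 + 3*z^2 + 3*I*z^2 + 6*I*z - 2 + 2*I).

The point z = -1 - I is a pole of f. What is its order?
Factor the denominator:
  z^3 + 3*z^2 + 3*I*z^2 + 6*I*z - 2 + 2*I = (z + 1 + I)^3

The numerator P(z) = 2*z^2 - z + 2 has P(-1 - I) = 3 + 5*I ≠ 0, so no factor of (z + 1 + I) cancels.
Near z = -1 - I we can therefore write f(z) = g(z)/(z + 1 + I)^3 with g analytic at -1 - I and g(-1 - I) ≠ 0 (g is just the numerator).

Hence z = -1 - I is a pole of order 3.

Final answer: 3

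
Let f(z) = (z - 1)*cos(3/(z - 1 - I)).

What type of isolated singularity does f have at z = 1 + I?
essential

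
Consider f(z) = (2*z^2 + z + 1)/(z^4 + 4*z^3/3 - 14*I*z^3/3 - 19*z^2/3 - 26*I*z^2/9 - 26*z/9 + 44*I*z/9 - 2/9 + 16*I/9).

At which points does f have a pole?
The singularities of f are the zeros of the denominator. Factoring,
  z^4 + 4*z^3/3 - 14*I*z^3/3 - 19*z^2/3 - 26*I*z^2/9 - 26*z/9 + 44*I*z/9 - 2/9 + 16*I/9 = (z + 1 - 3*I)*(z + 1 - I)*(z - 1 - 2*I/3)*(z + 1/3)
so the candidates are z = -1 + 3*I, z = -1 + I, z = 1 + 2*I/3, z = -1/3.

Check the numerator P(z) = 2*z^2 + z + 1 at each one:
  P(-1 + 3*I) = -16 - 9*I ≠ 0, so z = -1 + 3*I is a (simple) pole.
  P(-1 + I) = -3*I ≠ 0, so z = -1 + I is a (simple) pole.
  P(1 + 2*I/3) = 28/9 + 10*I/3 ≠ 0, so z = 1 + 2*I/3 is a (simple) pole.
  P(-1/3) = 8/9 ≠ 0, so z = -1/3 is a (simple) pole.

Poles of f: {-1 + I, -1 + 3*I, -1/3, 1 + 2*I/3}

Final answer: {-1 + I, -1 + 3*I, -1/3, 1 + 2*I/3}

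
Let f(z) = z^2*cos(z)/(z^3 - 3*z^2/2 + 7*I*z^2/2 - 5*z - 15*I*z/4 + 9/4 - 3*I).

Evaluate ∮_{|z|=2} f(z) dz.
By the residue theorem, ∮_C f(z) dz = 2πi · (sum of the residues of f at the poles inside |z| = 2).

The denominator factors as (z - 2 + I)*(z + 3*I/2)*(z + 1/2 + I), so the singularities of f are simple poles at z = 2 - I, z = -3*I/2, z = -1/2 - I.
  |2 - I|² = 5 > 4 = 2², so this pole is outside the contour.
  |-3*I/2|² = 9/4 < 4 = 2², so this pole is inside the contour.
  |-1/2 - I|² = 5/4 < 4 = 2², so this pole is inside the contour.

With P(z) = z^2*cos(z) and Q(z) = z^3 - 3*z^2/2 + 7*I*z^2/2 - 5*z - 15*I*z/4 + 9/4 - 3*I, each pole is simple, so Res(f, z₀) = P(z₀)/Q'(z₀) with Q'(z) = 3*z^2 - 3*z + 7*I*z - 5 - 15*I/4.
  Res(f, -3*I/2) = P(-3*I/2)/Q'(-3*I/2) = (-9*cosh(3/2)/4)/(-5/4 + 3*I/4) = (45/34 + 27*I/34)*cosh(3/2)
  Res(f, -1/2 - I) = P(-1/2 - I)/Q'(-1/2 - I) = ((-3/4 + I)*cos(1/2 + I))/(5/4 - 5*I/4) = (-7/10 + I/10)*cos(1/2 + I)

Sum of residues inside C: (-7/10 + I/10)*cos(1/2 + I) + (45/34 + 27*I/34)*cosh(3/2)
∮_C f(z) dz = 2πi · ((-7/10 + I/10)*cos(1/2 + I) + (45/34 + 27*I/34)*cosh(3/2)) = pi*(-1/5 - 7*I/5)*cos(1/2 + I) + pi*(-27/17 + 45*I/17)*cosh(3/2)

Final answer: pi*(-1/5 - 7*I/5)*cos(1/2 + I) + pi*(-27/17 + 45*I/17)*cosh(3/2)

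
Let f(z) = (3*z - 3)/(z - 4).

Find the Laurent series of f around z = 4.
Put w = z - (4), i.e. z = w + 4. The denominator is w, so it suffices to rewrite the numerator in powers of w.

P(z) = 3*z - 3
P(w + 4) = 9 + 3*w

Dividing each term by w:
  f = 9/w + 3

Substituting back w = z - 4:
  f(z) = 9/(z - 4) + 3

The series is finite because the numerator is a polynomial; the negative powers form the principal part, and the coefficient of 1/(z - 4) gives Res(f, 4) = 9.

Final answer: 9/(z - 4) + 3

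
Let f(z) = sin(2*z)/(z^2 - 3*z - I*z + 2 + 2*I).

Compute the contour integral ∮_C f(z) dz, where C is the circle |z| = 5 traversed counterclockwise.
By the residue theorem, ∮_C f(z) dz = 2πi · (sum of the residues of f at the poles inside |z| = 5).

The denominator factors as (z - 2)*(z - 1 - I), so the singularities of f are simple poles at z = 2, z = 1 + I.
  |2|² = 4 < 25 = 5², so this pole is inside the contour.
  |1 + I|² = 2 < 25 = 5², so this pole is inside the contour.

With P(z) = sin(2*z) and Q(z) = z^2 - 3*z - I*z + 2 + 2*I, each pole is simple, so Res(f, z₀) = P(z₀)/Q'(z₀) with Q'(z) = 2*z - 3 - I.
  Res(f, 2) = P(2)/Q'(2) = (sin(4))/(1 - I) = (1/2 + I/2)*sin(4)
  Res(f, 1 + I) = P(1 + I)/Q'(1 + I) = (sin(2 + 2*I))/(-1 + I) = (-1/2 - I/2)*sin(2 + 2*I)

Sum of residues inside C: (-1/2 - I/2)*sin(2 + 2*I) + (1/2 + I/2)*sin(4)
∮_C f(z) dz = 2πi · ((-1/2 - I/2)*sin(2 + 2*I) + (1/2 + I/2)*sin(4)) = pi*(1 - I)*sin(2 + 2*I) + pi*(-1 + I)*sin(4)

Final answer: pi*(1 - I)*sin(2 + 2*I) + pi*(-1 + I)*sin(4)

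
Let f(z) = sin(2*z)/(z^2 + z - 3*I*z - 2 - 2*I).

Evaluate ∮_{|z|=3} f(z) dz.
By the residue theorem, ∮_C f(z) dz = 2πi · (sum of the residues of f at the poles inside |z| = 3).

The denominator factors as (z - 2*I)*(z + 1 - I), so the singularities of f are simple poles at z = 2*I, z = -1 + I.
  |2*I|² = 4 < 9 = 3², so this pole is inside the contour.
  |-1 + I|² = 2 < 9 = 3², so this pole is inside the contour.

With P(z) = sin(2*z) and Q(z) = z^2 + z - 3*I*z - 2 - 2*I, each pole is simple, so Res(f, z₀) = P(z₀)/Q'(z₀) with Q'(z) = 2*z + 1 - 3*I.
  Res(f, 2*I) = P(2*I)/Q'(2*I) = (I*sinh(4))/(1 + I) = (1/2 + I/2)*sinh(4)
  Res(f, -1 + I) = P(-1 + I)/Q'(-1 + I) = (-sin(2 - 2*I))/(-1 - I) = (1/2 - I/2)*sin(2 - 2*I)

Sum of residues inside C: (1/2 - I/2)*sin(2 - 2*I) + (1/2 + I/2)*sinh(4)
∮_C f(z) dz = 2πi · ((1/2 - I/2)*sin(2 - 2*I) + (1/2 + I/2)*sinh(4)) = pi*(1 + I)*sin(2 - 2*I) + pi*(-1 + I)*sinh(4)

Final answer: pi*(1 + I)*sin(2 - 2*I) + pi*(-1 + I)*sinh(4)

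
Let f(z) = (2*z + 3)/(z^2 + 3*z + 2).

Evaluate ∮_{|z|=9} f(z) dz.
By the residue theorem, ∮_C f(z) dz = 2πi · (sum of the residues of f at the poles inside |z| = 9).

The denominator factors as (z + 1)*(z + 2), so the singularities of f are simple poles at z = -1, z = -2.
  |-1|² = 1 < 81 = 9², so this pole is inside the contour.
  |-2|² = 4 < 81 = 9², so this pole is inside the contour.

With P(z) = 2*z + 3 and Q(z) = z^2 + 3*z + 2, each pole is simple, so Res(f, z₀) = P(z₀)/Q'(z₀) with Q'(z) = 2*z + 3.
  Res(f, -1) = P(-1)/Q'(-1) = (1)/(1) = 1
  Res(f, -2) = P(-2)/Q'(-2) = (-1)/(-1) = 1

Sum of residues inside C: 2
∮_C f(z) dz = 2πi · (2) = 4*I*pi

Final answer: 4*I*pi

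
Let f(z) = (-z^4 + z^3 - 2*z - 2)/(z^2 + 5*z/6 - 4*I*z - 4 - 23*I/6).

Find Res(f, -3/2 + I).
Write f(z) = P(z)/Q(z) with P(z) = -z^4 + z^3 - 2*z - 2 and Q(z) = z^2 + 5*z/6 - 4*I*z - 4 - 23*I/6.
The denominator factors as Q(z) = (z - 2/3 - 3*I)*(z + 3/2 - I), so z = -3/2 + I is a simple zero of Q and P is analytic there; z = -3/2 + I is therefore a simple pole and
  Res(f, z₀) = P(z₀)/Q'(z₀).

Q'(z) = 2*z + 5/6 - 4*I, so Q'(-3/2 + I) = -13/6 - 2*I.
P(-3/2 + I) = 153/16 + 45*I/4.

Res(f, -3/2 + I) = (153/16 + 45*I/4)/(-13/6 - 2*I) = -12447/2504 - 189*I/313

Final answer: -12447/2504 - 189*I/313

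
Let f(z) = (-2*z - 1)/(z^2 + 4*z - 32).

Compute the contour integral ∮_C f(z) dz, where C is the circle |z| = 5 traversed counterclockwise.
-3*I*pi/2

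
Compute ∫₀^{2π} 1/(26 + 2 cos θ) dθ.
sqrt(42)*pi/84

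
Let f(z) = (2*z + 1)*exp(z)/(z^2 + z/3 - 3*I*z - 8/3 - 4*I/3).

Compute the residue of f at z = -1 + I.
Write f(z) = P(z)/Q(z) with P(z) = (2*z + 1)*exp(z) and Q(z) = z^2 + z/3 - 3*I*z - 8/3 - 4*I/3.
The denominator factors as Q(z) = (z + 1 - I)*(z - 2/3 - 2*I), so z = -1 + I is a simple zero of Q and P is analytic there; z = -1 + I is therefore a simple pole and
  Res(f, z₀) = P(z₀)/Q'(z₀).

Q'(z) = 2*z + 1/3 - 3*I, so Q'(-1 + I) = -5/3 - I.
P(-1 + I) = (-1 + 2*I)*exp(-1 + I).

Res(f, -1 + I) = ((-1 + 2*I)*exp(-1 + I))/(-5/3 - I) = (-3/34 - 39*I/34)*exp(-1 + I)

Final answer: (-3/34 - 39*I/34)*exp(-1 + I)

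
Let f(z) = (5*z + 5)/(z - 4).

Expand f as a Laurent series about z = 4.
Put w = z - (4), i.e. z = w + 4. The denominator is w, so it suffices to rewrite the numerator in powers of w.

P(z) = 5*z + 5
P(w + 4) = 25 + 5*w

Dividing each term by w:
  f = 25/w + 5

Substituting back w = z - 4:
  f(z) = 25/(z - 4) + 5

The series is finite because the numerator is a polynomial; the negative powers form the principal part, and the coefficient of 1/(z - 4) gives Res(f, 4) = 25.

Final answer: 25/(z - 4) + 5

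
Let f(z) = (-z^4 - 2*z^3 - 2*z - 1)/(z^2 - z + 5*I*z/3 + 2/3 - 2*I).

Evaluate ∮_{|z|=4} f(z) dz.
pi*(172/27 + 88*I/9)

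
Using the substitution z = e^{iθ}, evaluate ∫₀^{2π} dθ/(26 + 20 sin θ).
sqrt(69)*pi/69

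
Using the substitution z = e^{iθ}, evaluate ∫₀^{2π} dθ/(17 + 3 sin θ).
sqrt(70)*pi/70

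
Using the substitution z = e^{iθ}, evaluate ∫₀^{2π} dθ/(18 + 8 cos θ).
Let J = ∫₀^{2π} dθ/(18 + 8 cos θ).
Put z = e^{iθ}: then cos θ = (z + 1/z)/2, dθ = dz/(iz), and z runs once counterclockwise around |z| = 1:
  J = ∮_{|z|=1} 1/(18 + 8*(z + 1/z)/2) · dz/(iz) = (2/i) ∮_{|z|=1} dz/(8*z^2 + 36*z + 8).
The roots of 8*z^2 + 36*z + 8 are z = (-18 ± sqrt(18^2 - 8^2))/8, with sqrt(260) = 2*sqrt(65); their product is 1, so only z₊ = -9/4 + sqrt(65)/4 lies inside the unit circle (z₋ = -9/4 - sqrt(65)/4 lies outside).
z₊ is a simple zero of q(z) = 8*z^2 + 36*z + 8, so Res(1/q, z₊) = 1/q'(z₊) with q'(z) = 16*z + 36; and q'(z₊) = 8*(z₊ - z₋) = 4*sqrt(65).
Therefore J = (2/i) · 2πi · 1/(4*sqrt(65)) = 2*pi/(2*sqrt(65)) = sqrt(65)*pi/65

Final answer: sqrt(65)*pi/65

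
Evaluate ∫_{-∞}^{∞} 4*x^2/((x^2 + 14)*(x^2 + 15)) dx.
4*pi*(-sqrt(14) + sqrt(15))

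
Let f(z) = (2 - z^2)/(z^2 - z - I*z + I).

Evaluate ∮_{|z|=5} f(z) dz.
By the residue theorem, ∮_C f(z) dz = 2πi · (sum of the residues of f at the poles inside |z| = 5).

The denominator factors as (z - I)*(z - 1), so the singularities of f are simple poles at z = I, z = 1.
  |I|² = 1 < 25 = 5², so this pole is inside the contour.
  |1|² = 1 < 25 = 5², so this pole is inside the contour.

With P(z) = 2 - z^2 and Q(z) = z^2 - z - I*z + I, each pole is simple, so Res(f, z₀) = P(z₀)/Q'(z₀) with Q'(z) = 2*z - 1 - I.
  Res(f, I) = P(I)/Q'(I) = (3)/(-1 + I) = -3/2 - 3*I/2
  Res(f, 1) = P(1)/Q'(1) = (1)/(1 - I) = 1/2 + I/2

Sum of residues inside C: -1 - I
∮_C f(z) dz = 2πi · (-1 - I) = pi*(2 - 2*I)

Final answer: pi*(2 - 2*I)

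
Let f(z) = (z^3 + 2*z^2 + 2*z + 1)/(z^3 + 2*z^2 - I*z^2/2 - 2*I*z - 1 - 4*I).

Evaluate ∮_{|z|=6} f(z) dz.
By the residue theorem, ∮_C f(z) dz = 2πi · (sum of the residues of f at the poles inside |z| = 6).

The denominator factors as (z - 1 - I)*(z + 2 - I/2)*(z + 1 + I), so the singularities of f are simple poles at z = 1 + I, z = -2 + I/2, z = -1 - I.
  |1 + I|² = 2 < 36 = 6², so this pole is inside the contour.
  |-2 + I/2|² = 17/4 < 36 = 6², so this pole is inside the contour.
  |-1 - I|² = 2 < 36 = 6², so this pole is inside the contour.

With P(z) = z^3 + 2*z^2 + 2*z + 1 and Q(z) = z^3 + 2*z^2 - I*z^2/2 - 2*I*z - 1 - 4*I, each pole is simple, so Res(f, z₀) = P(z₀)/Q'(z₀) with Q'(z) = 3*z^2 + 4*z - I*z - 2*I.
  Res(f, 1 + I) = P(1 + I)/Q'(1 + I) = (1 + 8*I)/(5 + 7*I) = 61/74 + 33*I/74
  Res(f, -2 + I/2) = P(-2 + I/2)/Q'(-2 + I/2) = (-2 + 23*I/8)/(15/4 - 4*I) = -304/481 + 89*I/962
  Res(f, -1 - I) = P(-1 - I)/Q'(-1 - I) = (1)/(-5 + I) = -5/26 - I/26

Sum of residues inside C: I/2
∮_C f(z) dz = 2πi · (I/2) = -pi

Final answer: -pi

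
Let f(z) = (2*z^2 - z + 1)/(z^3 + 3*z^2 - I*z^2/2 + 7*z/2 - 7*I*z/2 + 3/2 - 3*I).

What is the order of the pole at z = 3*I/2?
1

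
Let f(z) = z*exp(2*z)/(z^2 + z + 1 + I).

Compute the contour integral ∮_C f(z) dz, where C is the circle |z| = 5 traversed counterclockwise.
By the residue theorem, ∮_C f(z) dz = 2πi · (sum of the residues of f at the poles inside |z| = 5).

The denominator factors as (z + I)*(z + 1 - I), so the singularities of f are simple poles at z = -I, z = -1 + I.
  |-I|² = 1 < 25 = 5², so this pole is inside the contour.
  |-1 + I|² = 2 < 25 = 5², so this pole is inside the contour.

With P(z) = z*exp(2*z) and Q(z) = z^2 + z + 1 + I, each pole is simple, so Res(f, z₀) = P(z₀)/Q'(z₀) with Q'(z) = 2*z + 1.
  Res(f, -I) = P(-I)/Q'(-I) = (-I*exp(-2*I))/(1 - 2*I) = (2/5 - I/5)*exp(-2*I)
  Res(f, -1 + I) = P(-1 + I)/Q'(-1 + I) = ((-1 + I)*exp(-2 + 2*I))/(-1 + 2*I) = (3/5 + I/5)*exp(-2 + 2*I)

Sum of residues inside C: (2/5 - I/5)*exp(-2*I) + (3/5 + I/5)*exp(-2 + 2*I)
∮_C f(z) dz = 2πi · ((2/5 - I/5)*exp(-2*I) + (3/5 + I/5)*exp(-2 + 2*I)) = pi*(2/5 + 4*I/5)*exp(-2*I) + pi*(-2/5 + 6*I/5)*exp(-2 + 2*I)

Final answer: pi*(2/5 + 4*I/5)*exp(-2*I) + pi*(-2/5 + 6*I/5)*exp(-2 + 2*I)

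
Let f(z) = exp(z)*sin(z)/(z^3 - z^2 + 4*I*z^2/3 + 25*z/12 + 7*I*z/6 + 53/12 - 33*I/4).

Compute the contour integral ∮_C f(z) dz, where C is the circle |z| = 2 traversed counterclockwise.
pi*(3294/29069 - 2826*I/29069)*exp(-3/2 + 2*I/3)*sin(3/2 - 2*I/3) + pi*(438/2665 + 6*I/2665)*exp(3/2 + I)*sin(3/2 + I)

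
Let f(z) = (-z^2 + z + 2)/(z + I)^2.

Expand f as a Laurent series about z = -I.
Put w = z - (-I), i.e. z = w - I. The denominator is w^2, so it suffices to rewrite the numerator in powers of w.

P(z) = -z^2 + z + 2
P(w - I) = 3 - I + (1 + 2*I)*w - w^2

Dividing each term by w^2:
  f = (3 - I)/w^2 + (1 + 2*I)/w - 1

Substituting back w = z + I:
  f(z) = (3 - I)/(z + I)^2 + (1 + 2*I)/(z + I) - 1

The series is finite because the numerator is a polynomial; the negative powers form the principal part, and the coefficient of 1/(z + I) gives Res(f, -I) = 1 + 2*I.

Final answer: (3 - I)/(z + I)^2 + (1 + 2*I)/(z + I) - 1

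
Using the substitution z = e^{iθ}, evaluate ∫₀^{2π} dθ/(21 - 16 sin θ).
Call the integral J. The integrand is 2π-periodic and we integrate over a full period, so shifting θ does not change the value (θ → θ + π/2 turns sin θ into cos θ; θ → θ + π flips the sign of the trig term). Hence
  J = ∫₀^{2π} dθ/(21 + 16 cos θ).
Put z = e^{iθ}: then cos θ = (z + 1/z)/2, dθ = dz/(iz), and z runs once counterclockwise around |z| = 1:
  J = ∮_{|z|=1} 1/(21 + 16*(z + 1/z)/2) · dz/(iz) = (2/i) ∮_{|z|=1} dz/(16*z^2 + 42*z + 16).
The roots of 16*z^2 + 42*z + 16 are z = (-21 ± sqrt(21^2 - 16^2))/16, with sqrt(185) = sqrt(185); their product is 1, so only z₊ = -21/16 + sqrt(185)/16 lies inside the unit circle (z₋ = -21/16 - sqrt(185)/16 lies outside).
z₊ is a simple zero of q(z) = 16*z^2 + 42*z + 16, so Res(1/q, z₊) = 1/q'(z₊) with q'(z) = 32*z + 42; and q'(z₊) = 16*(z₊ - z₋) = 2*sqrt(185).
Therefore J = (2/i) · 2πi · 1/(2*sqrt(185)) = 2*pi/(sqrt(185)) = 2*sqrt(185)*pi/185

Final answer: 2*sqrt(185)*pi/185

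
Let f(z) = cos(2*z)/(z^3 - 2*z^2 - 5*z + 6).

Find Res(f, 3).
cos(6)/10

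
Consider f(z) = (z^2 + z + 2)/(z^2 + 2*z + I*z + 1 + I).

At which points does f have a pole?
The singularities of f are the zeros of the denominator. Factoring,
  z^2 + 2*z + I*z + 1 + I = (z + 1 + I)*(z + 1)
so the candidates are z = -1 - I, z = -1.

Check the numerator P(z) = z^2 + z + 2 at each one:
  P(-1 - I) = 1 + I ≠ 0, so z = -1 - I is a (simple) pole.
  P(-1) = 2 ≠ 0, so z = -1 is a (simple) pole.

Poles of f: {-1 - I, -1}

Final answer: {-1 - I, -1}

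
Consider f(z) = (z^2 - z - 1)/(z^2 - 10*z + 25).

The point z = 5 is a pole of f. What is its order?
Factor the denominator:
  z^2 - 10*z + 25 = (z - 5)^2

The numerator P(z) = z^2 - z - 1 has P(5) = 19 ≠ 0, so no factor of (z - 5) cancels.
Near z = 5 we can therefore write f(z) = g(z)/(z - 5)^2 with g analytic at 5 and g(5) ≠ 0 (g is just the numerator).

Hence z = 5 is a pole of order 2.

Final answer: 2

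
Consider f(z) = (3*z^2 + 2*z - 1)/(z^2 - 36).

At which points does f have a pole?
The singularities of f are the zeros of the denominator. Factoring,
  z^2 - 36 = (z + 6)*(z - 6)
so the candidates are z = -6, z = 6.

Check the numerator P(z) = 3*z^2 + 2*z - 1 at each one:
  P(-6) = 95 ≠ 0, so z = -6 is a (simple) pole.
  P(6) = 119 ≠ 0, so z = 6 is a (simple) pole.

Poles of f: {-6, 6}

Final answer: {-6, 6}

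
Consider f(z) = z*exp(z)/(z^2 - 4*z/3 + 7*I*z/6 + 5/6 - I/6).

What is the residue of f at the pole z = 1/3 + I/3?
Write f(z) = P(z)/Q(z) with P(z) = z*exp(z) and Q(z) = z^2 - 4*z/3 + 7*I*z/6 + 5/6 - I/6.
The denominator factors as Q(z) = (z - 1/3 - I/3)*(z - 1 + 3*I/2), so z = 1/3 + I/3 is a simple zero of Q and P is analytic there; z = 1/3 + I/3 is therefore a simple pole and
  Res(f, z₀) = P(z₀)/Q'(z₀).

Q'(z) = 2*z - 4/3 + 7*I/6, so Q'(1/3 + I/3) = -2/3 + 11*I/6.
P(1/3 + I/3) = (1/3 + I/3)*exp(1/3 + I/3).

Res(f, 1/3 + I/3) = ((1/3 + I/3)*exp(1/3 + I/3))/(-2/3 + 11*I/6) = (14/137 - 30*I/137)*exp(1/3 + I/3)

Final answer: (14/137 - 30*I/137)*exp(1/3 + I/3)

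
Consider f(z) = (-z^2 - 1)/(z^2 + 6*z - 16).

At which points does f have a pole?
{-8, 2}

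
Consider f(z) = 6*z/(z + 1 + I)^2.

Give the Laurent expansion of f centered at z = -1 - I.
(-6 - 6*I)/(z + 1 + I)^2 + 6/(z + 1 + I)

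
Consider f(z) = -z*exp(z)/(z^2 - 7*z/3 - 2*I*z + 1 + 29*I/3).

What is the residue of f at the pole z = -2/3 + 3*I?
Write f(z) = P(z)/Q(z) with P(z) = -z*exp(z) and Q(z) = z^2 - 7*z/3 - 2*I*z + 1 + 29*I/3.
The denominator factors as Q(z) = (z + 2/3 - 3*I)*(z - 3 + I), so z = -2/3 + 3*I is a simple zero of Q and P is analytic there; z = -2/3 + 3*I is therefore a simple pole and
  Res(f, z₀) = P(z₀)/Q'(z₀).

Q'(z) = 2*z - 7/3 - 2*I, so Q'(-2/3 + 3*I) = -11/3 + 4*I.
P(-2/3 + 3*I) = (2/3 - 3*I)*exp(-2/3 + 3*I).

Res(f, -2/3 + 3*I) = ((2/3 - 3*I)*exp(-2/3 + 3*I))/(-11/3 + 4*I) = (-26/53 + 15*I/53)*exp(-2/3 + 3*I)

Final answer: (-26/53 + 15*I/53)*exp(-2/3 + 3*I)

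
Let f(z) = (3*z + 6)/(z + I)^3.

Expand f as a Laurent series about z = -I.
(6 - 3*I)/(z + I)^3 + 3/(z + I)^2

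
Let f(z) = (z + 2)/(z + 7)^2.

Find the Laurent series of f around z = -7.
-5/(z + 7)^2 + 1/(z + 7)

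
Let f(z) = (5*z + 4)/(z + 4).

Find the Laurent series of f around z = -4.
-16/(z + 4) + 5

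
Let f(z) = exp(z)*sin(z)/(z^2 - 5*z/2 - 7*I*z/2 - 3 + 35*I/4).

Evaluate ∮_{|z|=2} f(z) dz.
By the residue theorem, ∮_C f(z) dz = 2πi · (sum of the residues of f at the poles inside |z| = 2).

The denominator factors as (z - 3 - I/2)*(z + 1/2 - 3*I), so the singularities of f are simple poles at z = 3 + I/2, z = -1/2 + 3*I.
  |3 + I/2|² = 37/4 > 4 = 2², so this pole is outside the contour.
  |-1/2 + 3*I|² = 37/4 > 4 = 2², so this pole is outside the contour.

No pole lies inside the contour, so f is analytic on and inside C and the integral is 0 (Cauchy's theorem).

Final answer: 0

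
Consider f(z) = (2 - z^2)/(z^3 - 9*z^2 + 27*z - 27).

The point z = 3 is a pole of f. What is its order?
Factor the denominator:
  z^3 - 9*z^2 + 27*z - 27 = (z - 3)^3

The numerator P(z) = 2 - z^2 has P(3) = -7 ≠ 0, so no factor of (z - 3) cancels.
Near z = 3 we can therefore write f(z) = g(z)/(z - 3)^3 with g analytic at 3 and g(3) ≠ 0 (g is just the numerator).

Hence z = 3 is a pole of order 3.

Final answer: 3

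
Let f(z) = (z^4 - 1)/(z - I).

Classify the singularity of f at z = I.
removable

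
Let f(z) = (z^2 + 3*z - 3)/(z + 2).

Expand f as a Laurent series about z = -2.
Put w = z - (-2), i.e. z = w - 2. The denominator is w, so it suffices to rewrite the numerator in powers of w.

P(z) = z^2 + 3*z - 3
P(w - 2) = -5 - w + w^2

Dividing each term by w:
  f = -5/w - 1 + w

Substituting back w = z + 2:
  f(z) = -5/(z + 2) - 1 + (z + 2)

The series is finite because the numerator is a polynomial; the negative powers form the principal part, and the coefficient of 1/(z + 2) gives Res(f, -2) = -5.

Final answer: -5/(z + 2) - 1 + (z + 2)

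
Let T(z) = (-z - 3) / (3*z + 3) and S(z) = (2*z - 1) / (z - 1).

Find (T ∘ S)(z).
(-5*z + 4)/(9*z - 6)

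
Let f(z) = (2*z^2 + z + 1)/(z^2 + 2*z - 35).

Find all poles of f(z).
The singularities of f are the zeros of the denominator. Factoring,
  z^2 + 2*z - 35 = (z - 5)*(z + 7)
so the candidates are z = 5, z = -7.

Check the numerator P(z) = 2*z^2 + z + 1 at each one:
  P(5) = 56 ≠ 0, so z = 5 is a (simple) pole.
  P(-7) = 92 ≠ 0, so z = -7 is a (simple) pole.

Poles of f: {-7, 5}

Final answer: {-7, 5}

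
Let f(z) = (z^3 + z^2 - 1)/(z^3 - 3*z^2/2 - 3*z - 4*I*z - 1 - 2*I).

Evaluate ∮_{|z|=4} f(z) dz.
5*I*pi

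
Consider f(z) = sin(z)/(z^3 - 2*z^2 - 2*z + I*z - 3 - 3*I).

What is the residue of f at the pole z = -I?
Write f(z) = P(z)/Q(z) with P(z) = sin(z) and Q(z) = z^3 - 2*z^2 - 2*z + I*z - 3 - 3*I.
The denominator factors as Q(z) = (z + 1 - I)*(z + I)*(z - 3), so z = -I is a simple zero of Q and P is analytic there; z = -I is therefore a simple pole and
  Res(f, z₀) = P(z₀)/Q'(z₀).

Q'(z) = 3*z^2 - 4*z - 2 + I, so Q'(-I) = -5 + 5*I.
P(-I) = -I*sinh(1).

Res(f, -I) = (-I*sinh(1))/(-5 + 5*I) = (-1/10 + I/10)*sinh(1)

Final answer: (-1/10 + I/10)*sinh(1)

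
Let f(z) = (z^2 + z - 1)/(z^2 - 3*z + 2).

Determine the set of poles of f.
{1, 2}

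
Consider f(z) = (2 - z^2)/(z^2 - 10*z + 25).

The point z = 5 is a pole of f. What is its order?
Factor the denominator:
  z^2 - 10*z + 25 = (z - 5)^2

The numerator P(z) = 2 - z^2 has P(5) = -23 ≠ 0, so no factor of (z - 5) cancels.
Near z = 5 we can therefore write f(z) = g(z)/(z - 5)^2 with g analytic at 5 and g(5) ≠ 0 (g is just the numerator).

Hence z = 5 is a pole of order 2.

Final answer: 2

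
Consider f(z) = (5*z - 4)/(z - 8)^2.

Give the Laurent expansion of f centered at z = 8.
Put w = z - (8), i.e. z = w + 8. The denominator is w^2, so it suffices to rewrite the numerator in powers of w.

P(z) = 5*z - 4
P(w + 8) = 36 + 5*w

Dividing each term by w^2:
  f = 36/w^2 + 5/w

Substituting back w = z - 8:
  f(z) = 36/(z - 8)^2 + 5/(z - 8)

The series is finite because the numerator is a polynomial; the negative powers form the principal part, and the coefficient of 1/(z - 8) gives Res(f, 8) = 5.

Final answer: 36/(z - 8)^2 + 5/(z - 8)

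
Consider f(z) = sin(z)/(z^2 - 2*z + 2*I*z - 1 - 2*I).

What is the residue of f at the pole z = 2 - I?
sin(2 - I)/2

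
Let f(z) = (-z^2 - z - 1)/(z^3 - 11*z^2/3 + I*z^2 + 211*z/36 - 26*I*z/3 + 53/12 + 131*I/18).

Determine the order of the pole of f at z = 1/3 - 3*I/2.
Factor the denominator:
  z^3 - 11*z^2/3 + I*z^2 + 211*z/36 - 26*I*z/3 + 53/12 + 131*I/18 = (z - 1/3 + 3*I/2)^2*(z - 3 - 2*I)

The numerator P(z) = -z^2 - z - 1 has P(1/3 - 3*I/2) = 29/36 + 5*I/2 ≠ 0, so no factor of (z - 1/3 + 3*I/2) cancels.
Near z = 1/3 - 3*I/2 we can therefore write f(z) = g(z)/(z - 1/3 + 3*I/2)^2 with g analytic at 1/3 - 3*I/2 and g(1/3 - 3*I/2) ≠ 0 (g is the numerator divided by the remaining denominator factors).

Hence z = 1/3 - 3*I/2 is a pole of order 2.

Final answer: 2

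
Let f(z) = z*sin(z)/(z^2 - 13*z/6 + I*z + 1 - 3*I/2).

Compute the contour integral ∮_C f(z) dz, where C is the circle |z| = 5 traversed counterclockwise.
By the residue theorem, ∮_C f(z) dz = 2πi · (sum of the residues of f at the poles inside |z| = 5).

The denominator factors as (z - 2/3 + I)*(z - 3/2), so the singularities of f are simple poles at z = 2/3 - I, z = 3/2.
  |2/3 - I|² = 13/9 < 25 = 5², so this pole is inside the contour.
  |3/2|² = 9/4 < 25 = 5², so this pole is inside the contour.

With P(z) = z*sin(z) and Q(z) = z^2 - 13*z/6 + I*z + 1 - 3*I/2, each pole is simple, so Res(f, z₀) = P(z₀)/Q'(z₀) with Q'(z) = 2*z - 13/6 + I.
  Res(f, 2/3 - I) = P(2/3 - I)/Q'(2/3 - I) = ((2/3 - I)*sin(2/3 - I))/(-5/6 - I) = (16/61 + 54*I/61)*sin(2/3 - I)
  Res(f, 3/2) = P(3/2)/Q'(3/2) = (3*sin(3/2)/2)/(5/6 + I) = (45/61 - 54*I/61)*sin(3/2)

Sum of residues inside C: (45/61 - 54*I/61)*sin(3/2) + (16/61 + 54*I/61)*sin(2/3 - I)
∮_C f(z) dz = 2πi · ((45/61 - 54*I/61)*sin(3/2) + (16/61 + 54*I/61)*sin(2/3 - I)) = pi*(108/61 + 90*I/61)*sin(3/2) + pi*(-108/61 + 32*I/61)*sin(2/3 - I)

Final answer: pi*(108/61 + 90*I/61)*sin(3/2) + pi*(-108/61 + 32*I/61)*sin(2/3 - I)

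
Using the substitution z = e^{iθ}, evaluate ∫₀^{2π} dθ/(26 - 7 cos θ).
2*sqrt(627)*pi/627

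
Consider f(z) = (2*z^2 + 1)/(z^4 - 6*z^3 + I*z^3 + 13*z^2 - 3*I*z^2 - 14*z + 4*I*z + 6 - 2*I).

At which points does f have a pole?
The singularities of f are the zeros of the denominator. Factoring,
  z^4 - 6*z^3 + I*z^3 + 13*z^2 - 3*I*z^2 - 14*z + 4*I*z + 6 - 2*I = (z - 3 + I)*(z - 1)*(z - 1 - I)*(z - 1 + I)
so the candidates are z = 3 - I, z = 1, z = 1 + I, z = 1 - I.

Check the numerator P(z) = 2*z^2 + 1 at each one:
  P(3 - I) = 17 - 12*I ≠ 0, so z = 3 - I is a (simple) pole.
  P(1) = 3 ≠ 0, so z = 1 is a (simple) pole.
  P(1 + I) = 1 + 4*I ≠ 0, so z = 1 + I is a (simple) pole.
  P(1 - I) = 1 - 4*I ≠ 0, so z = 1 - I is a (simple) pole.

Poles of f: {1 - I, 1, 1 + I, 3 - I}

Final answer: {1 - I, 1, 1 + I, 3 - I}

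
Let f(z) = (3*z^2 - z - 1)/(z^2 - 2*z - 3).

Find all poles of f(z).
The singularities of f are the zeros of the denominator. Factoring,
  z^2 - 2*z - 3 = (z + 1)*(z - 3)
so the candidates are z = -1, z = 3.

Check the numerator P(z) = 3*z^2 - z - 1 at each one:
  P(-1) = 3 ≠ 0, so z = -1 is a (simple) pole.
  P(3) = 23 ≠ 0, so z = 3 is a (simple) pole.

Poles of f: {-1, 3}

Final answer: {-1, 3}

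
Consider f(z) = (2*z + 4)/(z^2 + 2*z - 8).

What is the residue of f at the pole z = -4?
2/3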